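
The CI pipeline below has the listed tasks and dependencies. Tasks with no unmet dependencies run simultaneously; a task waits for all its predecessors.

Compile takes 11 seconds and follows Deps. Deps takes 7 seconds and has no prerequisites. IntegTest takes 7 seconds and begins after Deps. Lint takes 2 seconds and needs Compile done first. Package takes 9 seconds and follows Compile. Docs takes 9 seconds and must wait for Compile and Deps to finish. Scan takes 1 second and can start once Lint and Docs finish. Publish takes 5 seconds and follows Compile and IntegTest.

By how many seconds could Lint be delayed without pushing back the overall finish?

The longest chain is Deps→Compile→Docs→Scan = 7+11+9+1 = 28; overall finish 28 seconds.
Lint finishes as early as 20 and must finish by 27.
So Lint can slip 27 − 20 = 7 seconds.

7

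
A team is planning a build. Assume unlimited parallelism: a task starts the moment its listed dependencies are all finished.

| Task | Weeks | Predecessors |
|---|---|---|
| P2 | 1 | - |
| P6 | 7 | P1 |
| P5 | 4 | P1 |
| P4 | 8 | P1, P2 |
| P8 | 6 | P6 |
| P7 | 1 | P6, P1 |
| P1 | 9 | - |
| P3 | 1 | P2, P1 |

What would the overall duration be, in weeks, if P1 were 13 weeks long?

26

Baseline: P1→P6→P8 = 9+7+6 = 22 → 22 weeks.
P1 lies on that path, so at 13 weeks the path becomes 26 weeks.
The critical path is still P1→P6→P8; finish is now 26 weeks.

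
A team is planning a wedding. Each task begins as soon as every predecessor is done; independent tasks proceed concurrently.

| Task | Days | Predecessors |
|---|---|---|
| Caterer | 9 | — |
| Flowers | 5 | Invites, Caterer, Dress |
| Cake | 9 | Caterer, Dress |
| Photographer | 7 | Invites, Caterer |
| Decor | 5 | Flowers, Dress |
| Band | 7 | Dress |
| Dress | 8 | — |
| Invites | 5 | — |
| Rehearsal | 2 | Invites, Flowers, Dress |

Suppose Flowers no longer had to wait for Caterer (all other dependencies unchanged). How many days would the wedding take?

Before: longest chain Caterer→Flowers→Decor = 9+5+5 = 19, finish 19.
Without Caterer→Flowers, Flowers's earliest start moves from 9 to 8.
The longest chain is now Caterer→Cake = 9+9 = 18, so the wedding takes 18 days.

18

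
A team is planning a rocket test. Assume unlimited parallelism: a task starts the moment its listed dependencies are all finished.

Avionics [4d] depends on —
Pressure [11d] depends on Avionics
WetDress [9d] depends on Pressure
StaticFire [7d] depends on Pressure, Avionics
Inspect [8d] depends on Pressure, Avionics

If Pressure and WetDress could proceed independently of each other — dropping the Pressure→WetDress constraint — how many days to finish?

23

With the dependency in place, Avionics→Pressure→WetDress = 4+11+9 = 24 sets the finish at 24 days.
Without Pressure→WetDress, WetDress's earliest start moves from 15 to 0.
The longest chain is now Avionics→Pressure→Inspect = 4+11+8 = 23, so the schedule takes 23 days.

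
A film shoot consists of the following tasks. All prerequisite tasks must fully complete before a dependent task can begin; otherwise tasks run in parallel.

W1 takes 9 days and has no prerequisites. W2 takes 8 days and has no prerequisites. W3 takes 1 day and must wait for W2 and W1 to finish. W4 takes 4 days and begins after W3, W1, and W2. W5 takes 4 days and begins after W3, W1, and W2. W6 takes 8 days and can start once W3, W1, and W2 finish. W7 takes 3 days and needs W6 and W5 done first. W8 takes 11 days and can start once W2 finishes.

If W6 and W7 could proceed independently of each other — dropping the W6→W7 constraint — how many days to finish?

Before: longest chain W1→W3→W6→W7 = 9+1+8+3 = 21, finish 21.
Without W6→W7, W7's earliest start moves from 18 to 14.
New critical path: W2→W8 = 8+11 = 19 ⇒ 19 days.

19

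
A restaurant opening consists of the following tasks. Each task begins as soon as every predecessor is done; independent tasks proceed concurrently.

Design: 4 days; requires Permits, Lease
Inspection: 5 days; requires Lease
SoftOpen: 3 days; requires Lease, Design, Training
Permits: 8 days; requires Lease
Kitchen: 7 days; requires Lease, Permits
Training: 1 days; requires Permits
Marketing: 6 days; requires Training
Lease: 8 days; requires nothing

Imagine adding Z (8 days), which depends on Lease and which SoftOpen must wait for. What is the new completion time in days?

23

Originally the schedule takes 23 days.
With Z inserted, SoftOpen now waits for max(Lease, Design, Training, Z).
New critical path: Lease→Permits→Design→SoftOpen = 8+8+4+3 = 23 ⇒ 23 days.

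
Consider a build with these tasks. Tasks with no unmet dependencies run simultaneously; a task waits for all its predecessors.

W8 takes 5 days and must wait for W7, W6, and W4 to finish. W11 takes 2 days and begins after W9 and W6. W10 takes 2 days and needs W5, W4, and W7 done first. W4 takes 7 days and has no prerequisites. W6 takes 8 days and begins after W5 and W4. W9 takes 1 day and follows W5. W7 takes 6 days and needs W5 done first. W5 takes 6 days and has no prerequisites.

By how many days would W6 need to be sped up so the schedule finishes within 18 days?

2

Current finish: 20 days; target: 18.
W6 is on every critical path, so each day cut from W6 cuts the finish by one (this holds down to a finish of 17).
Need 20 − 18 = 2 days off W6 → W6 becomes 6 days, finish becomes 18.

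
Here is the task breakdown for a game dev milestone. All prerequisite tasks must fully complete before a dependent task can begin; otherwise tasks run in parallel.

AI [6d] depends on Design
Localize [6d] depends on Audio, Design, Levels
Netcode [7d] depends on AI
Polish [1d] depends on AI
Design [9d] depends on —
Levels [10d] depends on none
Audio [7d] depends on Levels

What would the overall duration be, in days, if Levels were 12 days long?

25

Baseline: Levels→Audio→Localize = 10+7+6 = 23 → 23 days.
Levels is on the critical path; changing it to 12 makes that path 25 days.
No other chain overtakes it, so the finish is 25 days.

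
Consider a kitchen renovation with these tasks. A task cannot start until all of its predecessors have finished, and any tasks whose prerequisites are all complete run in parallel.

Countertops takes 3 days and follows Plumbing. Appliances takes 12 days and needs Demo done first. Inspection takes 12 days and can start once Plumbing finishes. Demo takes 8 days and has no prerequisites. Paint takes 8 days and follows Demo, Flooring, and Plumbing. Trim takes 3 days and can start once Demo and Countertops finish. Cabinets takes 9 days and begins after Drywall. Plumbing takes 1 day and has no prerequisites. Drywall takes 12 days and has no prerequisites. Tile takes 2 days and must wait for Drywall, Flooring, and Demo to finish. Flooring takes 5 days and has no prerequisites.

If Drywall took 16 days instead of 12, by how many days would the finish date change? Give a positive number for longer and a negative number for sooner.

4

The binding path is Drywall→Cabinets = 12+9 = 21; finish at 21 days.
Since Drywall is critical, the +4 change carries straight to that chain (now 25 days).
No other chain overtakes it, so the finish is 25 days.
Change in finish: 25 − 21 = +4 days.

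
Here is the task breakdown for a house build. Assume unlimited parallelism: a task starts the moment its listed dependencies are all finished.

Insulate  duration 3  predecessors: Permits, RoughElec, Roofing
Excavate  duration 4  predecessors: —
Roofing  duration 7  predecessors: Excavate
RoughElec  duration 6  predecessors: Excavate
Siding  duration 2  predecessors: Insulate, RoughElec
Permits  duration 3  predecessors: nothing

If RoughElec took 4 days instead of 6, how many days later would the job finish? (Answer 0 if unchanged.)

0

Critical path before the change: Excavate→Roofing→Insulate→Siding = 4+7+3+2 = 16 giving 16 days.
RoughElec has 1 day of float (longest path through it is 15).
No other chain overtakes it, so the finish is 16 days.
Change in finish: 16 − 16 = +0 days.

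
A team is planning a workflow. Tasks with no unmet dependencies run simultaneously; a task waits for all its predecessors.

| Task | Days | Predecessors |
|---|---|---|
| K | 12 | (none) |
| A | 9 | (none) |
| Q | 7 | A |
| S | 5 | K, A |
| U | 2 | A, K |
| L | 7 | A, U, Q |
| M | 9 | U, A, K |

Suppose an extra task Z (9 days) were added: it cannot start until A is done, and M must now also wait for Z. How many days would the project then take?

27

Originally the project takes 23 days.
With Z inserted, M now waits for max(U, A, K, Z).
New critical path: A→Z→M = 9+9+9 = 27 ⇒ 27 days.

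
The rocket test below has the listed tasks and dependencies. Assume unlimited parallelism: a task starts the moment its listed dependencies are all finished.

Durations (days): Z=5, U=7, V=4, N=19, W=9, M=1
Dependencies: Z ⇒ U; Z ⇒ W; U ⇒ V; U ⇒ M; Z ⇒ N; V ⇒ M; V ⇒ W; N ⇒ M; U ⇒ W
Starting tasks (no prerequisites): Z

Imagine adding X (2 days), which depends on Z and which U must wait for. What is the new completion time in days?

Originally the job takes 25 days.
With X inserted, U now waits for max(Z, X).
New critical path: Z→X→U→V→W = 5+2+7+4+9 = 27 ⇒ 27 days.

27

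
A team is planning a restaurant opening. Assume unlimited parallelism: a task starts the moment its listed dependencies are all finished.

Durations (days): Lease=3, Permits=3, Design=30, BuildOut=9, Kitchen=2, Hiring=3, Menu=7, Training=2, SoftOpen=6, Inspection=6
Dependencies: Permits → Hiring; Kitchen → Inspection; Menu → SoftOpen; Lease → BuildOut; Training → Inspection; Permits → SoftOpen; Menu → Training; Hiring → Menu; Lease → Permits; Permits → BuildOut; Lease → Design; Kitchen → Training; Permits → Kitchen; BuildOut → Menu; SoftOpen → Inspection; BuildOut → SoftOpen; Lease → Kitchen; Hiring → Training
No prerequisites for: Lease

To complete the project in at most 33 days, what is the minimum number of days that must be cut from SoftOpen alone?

1

Current finish: 34 days; target: 33.
SoftOpen is on every critical path, so each day cut from SoftOpen cuts the finish by one (this holds down to a finish of 33).
Need 34 − 33 = 1 day off SoftOpen → SoftOpen becomes 5 days, finish becomes 33.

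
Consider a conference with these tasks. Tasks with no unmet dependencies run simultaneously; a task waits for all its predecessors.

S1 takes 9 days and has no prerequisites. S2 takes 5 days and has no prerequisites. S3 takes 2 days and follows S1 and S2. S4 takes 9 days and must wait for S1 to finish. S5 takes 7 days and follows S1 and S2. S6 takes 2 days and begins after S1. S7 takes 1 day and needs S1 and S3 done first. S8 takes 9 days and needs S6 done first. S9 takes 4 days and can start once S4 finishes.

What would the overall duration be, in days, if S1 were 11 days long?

24

Actual critical path: S1→S4→S9 = 9+9+4 = 22 ⇒ 22 days.
Since S1 is critical, the +2 change carries straight to that chain (now 24 days).
No other chain overtakes it, so the finish is 24 days.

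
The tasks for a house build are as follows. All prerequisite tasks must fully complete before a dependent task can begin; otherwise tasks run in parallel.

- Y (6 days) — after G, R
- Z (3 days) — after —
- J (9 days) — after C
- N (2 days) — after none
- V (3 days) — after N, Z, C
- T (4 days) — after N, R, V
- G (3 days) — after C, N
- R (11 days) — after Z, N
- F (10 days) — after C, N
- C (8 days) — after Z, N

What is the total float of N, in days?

Z→C→F = 3+8+10 = 21 sets the makespan at 21 days.
N finishes as early as 2 and must finish by 3.
So N can slip 3 − 2 = 1 day.

1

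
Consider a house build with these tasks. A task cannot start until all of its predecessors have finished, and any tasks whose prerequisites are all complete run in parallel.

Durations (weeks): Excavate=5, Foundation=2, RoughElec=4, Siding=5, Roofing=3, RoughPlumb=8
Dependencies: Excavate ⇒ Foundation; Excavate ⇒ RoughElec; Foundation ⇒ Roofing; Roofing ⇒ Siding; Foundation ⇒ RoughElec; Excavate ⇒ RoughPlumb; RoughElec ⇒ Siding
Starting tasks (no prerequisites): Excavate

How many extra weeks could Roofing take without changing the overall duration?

The longest chain is Excavate→Foundation→RoughElec→Siding = 5+2+4+5 = 16; overall finish 16 weeks.
Roofing finishes as early as 10 and must finish by 11.
Slack of Roofing = 8 − 7 = 1 week.

1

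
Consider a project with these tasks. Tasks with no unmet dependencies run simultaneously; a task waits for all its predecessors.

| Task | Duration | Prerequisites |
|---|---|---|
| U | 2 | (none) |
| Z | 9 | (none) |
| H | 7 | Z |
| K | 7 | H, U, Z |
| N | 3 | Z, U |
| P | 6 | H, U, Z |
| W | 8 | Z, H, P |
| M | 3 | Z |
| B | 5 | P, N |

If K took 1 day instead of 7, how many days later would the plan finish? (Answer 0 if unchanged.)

The binding path is Z→H→P→W = 9+7+6+8 = 30; finish at 30 days.
K has 7 days of float (longest path through it is 23).
The critical path is still Z→H→P→W; finish is now 30 days.
Change in finish: 30 − 30 = +0 days.

0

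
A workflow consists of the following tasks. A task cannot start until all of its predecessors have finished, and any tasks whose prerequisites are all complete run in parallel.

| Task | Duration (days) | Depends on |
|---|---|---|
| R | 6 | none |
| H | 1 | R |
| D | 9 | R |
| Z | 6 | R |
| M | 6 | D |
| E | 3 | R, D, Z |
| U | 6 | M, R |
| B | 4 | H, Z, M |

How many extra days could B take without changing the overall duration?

2

Critical path: R→D→M→U = 6+9+6+6 = 27, so the finish is 27 days.
B finishes as early as 25 and must finish by 27.
Slack of B = 23 − 21 = 2 days.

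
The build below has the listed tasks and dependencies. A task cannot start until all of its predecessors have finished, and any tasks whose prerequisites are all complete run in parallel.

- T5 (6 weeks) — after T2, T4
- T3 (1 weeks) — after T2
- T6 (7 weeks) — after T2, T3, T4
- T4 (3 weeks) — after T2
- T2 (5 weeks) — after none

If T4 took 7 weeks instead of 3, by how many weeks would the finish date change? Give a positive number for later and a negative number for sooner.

The binding path is T2→T4→T6 = 5+3+7 = 15; finish at 15 weeks.
T4 is on the critical path; changing it to 7 makes that path 19 weeks.
The critical path is still T2→T4→T6; finish is now 19 weeks.
Change in finish: 19 − 15 = +4 weeks.

4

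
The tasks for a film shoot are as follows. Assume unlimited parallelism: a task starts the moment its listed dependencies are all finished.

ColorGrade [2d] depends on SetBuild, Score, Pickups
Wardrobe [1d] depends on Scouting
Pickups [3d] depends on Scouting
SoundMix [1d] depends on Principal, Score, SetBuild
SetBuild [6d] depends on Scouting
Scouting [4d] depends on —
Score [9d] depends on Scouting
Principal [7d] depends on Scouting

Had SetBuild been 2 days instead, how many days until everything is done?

Critical path before the change: Scouting→Score→ColorGrade = 4+9+2 = 15 giving 15 days.
SetBuild is off the critical path — its longest chain is 12 days, giving 3 of slack.
The critical path is still Scouting→Score→ColorGrade; finish is now 15 days.

15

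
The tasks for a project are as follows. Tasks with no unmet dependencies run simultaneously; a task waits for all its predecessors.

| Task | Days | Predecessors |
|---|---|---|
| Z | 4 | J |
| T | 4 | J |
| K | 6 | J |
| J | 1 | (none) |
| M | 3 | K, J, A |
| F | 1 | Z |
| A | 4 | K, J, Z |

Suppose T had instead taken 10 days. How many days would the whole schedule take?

14

As given, the longest chain is J→K→A→M = 1+6+4+3 = 14, so the finish is 14 days.
The longest path through T is only 5 days, so T has float 9.
No other chain overtakes it, so the finish is 14 days.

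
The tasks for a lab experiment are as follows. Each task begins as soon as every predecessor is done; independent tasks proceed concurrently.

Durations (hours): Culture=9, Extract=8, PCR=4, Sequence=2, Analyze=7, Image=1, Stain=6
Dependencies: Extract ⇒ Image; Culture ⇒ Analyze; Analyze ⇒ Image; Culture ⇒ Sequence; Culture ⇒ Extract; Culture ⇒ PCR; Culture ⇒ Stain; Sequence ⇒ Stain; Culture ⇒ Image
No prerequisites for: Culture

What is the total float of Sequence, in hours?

Critical path: Culture→Extract→Image = 9+8+1 = 18, so the finish is 18 hours.
The longest chain containing Sequence totals 17 hours.
So Sequence can slip 12 − 11 = 1 hour.

1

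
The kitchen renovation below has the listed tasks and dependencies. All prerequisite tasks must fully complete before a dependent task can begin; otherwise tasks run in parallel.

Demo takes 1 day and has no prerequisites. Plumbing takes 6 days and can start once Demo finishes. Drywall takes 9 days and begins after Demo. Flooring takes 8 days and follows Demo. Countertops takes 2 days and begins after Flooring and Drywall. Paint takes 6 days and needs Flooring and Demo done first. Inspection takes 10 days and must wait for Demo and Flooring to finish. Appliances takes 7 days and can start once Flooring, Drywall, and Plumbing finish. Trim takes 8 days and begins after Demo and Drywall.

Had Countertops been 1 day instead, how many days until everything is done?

19

Actual critical path: Demo→Flooring→Inspection = 1+8+10 = 19 ⇒ 19 days.
Countertops is off the critical path — its longest chain is 12 days, giving 7 of slack.
No other chain overtakes it, so the finish is 19 days.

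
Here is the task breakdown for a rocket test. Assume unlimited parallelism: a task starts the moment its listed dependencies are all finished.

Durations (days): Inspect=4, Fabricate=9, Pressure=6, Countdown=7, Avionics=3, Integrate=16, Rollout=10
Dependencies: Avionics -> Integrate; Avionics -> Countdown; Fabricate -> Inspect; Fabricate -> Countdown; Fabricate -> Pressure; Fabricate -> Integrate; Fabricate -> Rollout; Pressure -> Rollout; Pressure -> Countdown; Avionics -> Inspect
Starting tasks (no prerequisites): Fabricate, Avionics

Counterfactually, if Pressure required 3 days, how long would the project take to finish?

25

Actual critical path: Fabricate→Pressure→Rollout = 9+6+10 = 25 ⇒ 25 days.
Pressure is on the critical path; changing it to 3 makes that path 22 days.
Now Fabricate→Integrate = 9+16 = 25 is longest, so the finish becomes 25 days.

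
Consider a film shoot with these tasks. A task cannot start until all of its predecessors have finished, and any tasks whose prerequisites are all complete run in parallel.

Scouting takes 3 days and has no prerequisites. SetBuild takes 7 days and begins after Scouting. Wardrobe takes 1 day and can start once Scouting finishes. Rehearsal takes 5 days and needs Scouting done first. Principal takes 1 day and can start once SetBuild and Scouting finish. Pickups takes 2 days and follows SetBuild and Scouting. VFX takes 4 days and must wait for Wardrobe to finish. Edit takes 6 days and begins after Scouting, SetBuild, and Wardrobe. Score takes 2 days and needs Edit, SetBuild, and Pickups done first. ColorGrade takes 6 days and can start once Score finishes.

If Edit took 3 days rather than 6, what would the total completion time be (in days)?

21

Actual critical path: Scouting→SetBuild→Edit→Score→ColorGrade = 3+7+6+2+6 = 24 ⇒ 24 days.
Since Edit is critical, the -3 change carries straight to that chain (now 21 days).
The critical path is still Scouting→SetBuild→Edit→Score→ColorGrade; finish is now 21 days.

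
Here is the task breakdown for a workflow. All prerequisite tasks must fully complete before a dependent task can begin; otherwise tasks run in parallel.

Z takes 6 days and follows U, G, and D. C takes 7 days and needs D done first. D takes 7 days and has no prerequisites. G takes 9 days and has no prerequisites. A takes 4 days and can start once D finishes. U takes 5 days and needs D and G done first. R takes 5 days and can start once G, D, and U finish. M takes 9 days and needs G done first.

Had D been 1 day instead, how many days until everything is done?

Critical path before the change: G→U→Z = 9+5+6 = 20 giving 20 days.
D is off the critical path — its longest chain is 18 days, giving 2 of slack.
No other chain overtakes it, so the finish is 20 days.

20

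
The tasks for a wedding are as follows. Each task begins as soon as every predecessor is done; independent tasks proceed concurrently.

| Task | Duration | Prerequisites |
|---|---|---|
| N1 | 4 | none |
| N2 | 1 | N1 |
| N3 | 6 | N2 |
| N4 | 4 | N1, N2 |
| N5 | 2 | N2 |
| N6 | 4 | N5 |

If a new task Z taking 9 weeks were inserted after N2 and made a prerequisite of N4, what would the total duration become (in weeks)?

Originally the schedule takes 11 weeks.
With Z inserted, N4 now waits for max(N1, N2, Z).
New critical path: N1→N2→Z→N4 = 4+1+9+4 = 18 ⇒ 18 weeks.

18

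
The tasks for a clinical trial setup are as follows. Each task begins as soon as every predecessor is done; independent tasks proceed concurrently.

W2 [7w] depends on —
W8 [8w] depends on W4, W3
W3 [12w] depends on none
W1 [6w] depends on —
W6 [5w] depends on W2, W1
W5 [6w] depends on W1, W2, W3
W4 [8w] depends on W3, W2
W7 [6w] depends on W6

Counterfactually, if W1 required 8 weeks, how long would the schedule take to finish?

28

Baseline: W3→W4→W8 = 12+8+8 = 28 → 28 weeks.
The longest path through W1 is only 17 weeks, so W1 has float 11.
The critical path is still W3→W4→W8; finish is now 28 weeks.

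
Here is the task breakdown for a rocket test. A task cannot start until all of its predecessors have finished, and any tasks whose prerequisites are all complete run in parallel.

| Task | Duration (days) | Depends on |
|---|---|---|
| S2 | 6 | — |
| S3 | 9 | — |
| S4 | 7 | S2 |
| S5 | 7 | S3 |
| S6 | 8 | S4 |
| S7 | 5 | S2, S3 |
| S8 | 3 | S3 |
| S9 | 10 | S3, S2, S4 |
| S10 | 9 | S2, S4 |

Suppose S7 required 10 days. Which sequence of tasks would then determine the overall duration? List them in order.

Actual critical path: S2→S4→S9 = 6+7+10 = 23 ⇒ 23 days.
S7 has 9 days of float (longest path through it is 14).
That remains the longest chain; total 23 days.

S2, S4, S9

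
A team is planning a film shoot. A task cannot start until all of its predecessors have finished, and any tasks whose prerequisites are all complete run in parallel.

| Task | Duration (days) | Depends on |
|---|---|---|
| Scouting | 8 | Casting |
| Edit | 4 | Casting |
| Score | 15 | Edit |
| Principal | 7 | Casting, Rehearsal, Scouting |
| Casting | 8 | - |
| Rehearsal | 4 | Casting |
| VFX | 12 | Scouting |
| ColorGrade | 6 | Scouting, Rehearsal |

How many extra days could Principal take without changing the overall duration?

Critical path: Casting→Scouting→VFX = 8+8+12 = 28, so the finish is 28 days.
Longest path through Principal: 23 days (earliest finish 23, latest finish 28).
Slack of Principal = 21 − 16 = 5 days.

5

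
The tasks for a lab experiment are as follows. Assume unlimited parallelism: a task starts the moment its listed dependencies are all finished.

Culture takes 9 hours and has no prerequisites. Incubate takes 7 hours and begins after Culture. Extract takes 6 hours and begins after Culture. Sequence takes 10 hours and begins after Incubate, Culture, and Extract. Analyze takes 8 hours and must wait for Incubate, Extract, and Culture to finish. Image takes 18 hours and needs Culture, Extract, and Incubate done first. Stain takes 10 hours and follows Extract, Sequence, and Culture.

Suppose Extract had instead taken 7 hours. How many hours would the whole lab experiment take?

36

Baseline: Culture→Incubate→Sequence→Stain = 9+7+10+10 = 36 → 36 hours.
Extract is off the critical path — its longest chain is 35 hours, giving 1 of slack.
The critical path is still Culture→Incubate→Sequence→Stain; finish is now 36 hours.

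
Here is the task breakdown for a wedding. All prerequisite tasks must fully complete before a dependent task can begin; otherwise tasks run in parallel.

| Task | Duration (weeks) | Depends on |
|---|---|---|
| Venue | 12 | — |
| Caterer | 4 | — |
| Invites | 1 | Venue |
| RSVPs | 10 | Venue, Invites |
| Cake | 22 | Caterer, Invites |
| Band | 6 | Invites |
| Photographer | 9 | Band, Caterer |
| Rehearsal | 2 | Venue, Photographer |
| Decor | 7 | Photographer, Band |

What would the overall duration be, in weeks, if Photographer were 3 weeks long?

35

The binding path is Venue→Invites→Band→Photographer→Decor = 12+1+6+9+7 = 35; finish at 35 weeks.
Photographer lies on that path, so at 3 weeks the path becomes 29 weeks.
The binding chain switches to Venue→Invites→Cake = 12+1+22 = 35; finish 35 weeks.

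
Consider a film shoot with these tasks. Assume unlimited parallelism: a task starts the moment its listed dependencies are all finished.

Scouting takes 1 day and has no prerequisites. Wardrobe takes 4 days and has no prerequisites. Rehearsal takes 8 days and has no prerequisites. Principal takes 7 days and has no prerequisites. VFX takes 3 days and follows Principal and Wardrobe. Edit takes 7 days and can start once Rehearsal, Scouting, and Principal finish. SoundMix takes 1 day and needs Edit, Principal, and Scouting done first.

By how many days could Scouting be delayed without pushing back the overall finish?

The longest chain is Rehearsal→Edit→SoundMix = 8+7+1 = 16; overall finish 16 days.
The longest chain containing Scouting totals 9 days.
So Scouting can slip 8 − 1 = 7 days.

7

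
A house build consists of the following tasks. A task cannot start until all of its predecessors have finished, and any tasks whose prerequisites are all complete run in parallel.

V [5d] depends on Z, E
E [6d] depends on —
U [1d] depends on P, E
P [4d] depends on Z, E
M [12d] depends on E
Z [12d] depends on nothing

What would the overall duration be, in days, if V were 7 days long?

19

As given, the longest chain is E→M = 6+12 = 18, so the finish is 18 days.
V is off the critical path — its longest chain is 17 days, giving 1 of slack.
New critical path: Z→V = 12+7 = 19 ⇒ 19 days.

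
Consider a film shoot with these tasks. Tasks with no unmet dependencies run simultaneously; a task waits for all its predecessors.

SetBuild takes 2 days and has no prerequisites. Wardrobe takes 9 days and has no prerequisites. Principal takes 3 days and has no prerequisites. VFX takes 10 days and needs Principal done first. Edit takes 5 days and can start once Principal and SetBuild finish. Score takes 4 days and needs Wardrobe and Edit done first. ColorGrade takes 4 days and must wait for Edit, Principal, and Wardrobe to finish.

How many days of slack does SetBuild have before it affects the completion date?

2

Critical path: Wardrobe→Score = 9+4 = 13, so the finish is 13 days.
SetBuild finishes as early as 2 and must finish by 4.
So SetBuild can slip 4 − 2 = 2 days.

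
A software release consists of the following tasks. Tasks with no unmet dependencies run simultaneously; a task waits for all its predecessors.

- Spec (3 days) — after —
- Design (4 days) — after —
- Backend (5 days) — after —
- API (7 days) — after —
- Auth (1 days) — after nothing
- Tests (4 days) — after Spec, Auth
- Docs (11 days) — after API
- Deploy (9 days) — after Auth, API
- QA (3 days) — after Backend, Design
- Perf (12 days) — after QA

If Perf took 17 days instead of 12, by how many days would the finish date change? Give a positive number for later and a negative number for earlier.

Critical path before the change: Backend→QA→Perf = 5+3+12 = 20 giving 20 days.
Perf lies on that path, so at 17 days the path becomes 25 days.
That remains the longest chain; total 25 days.
Change in finish: 25 − 20 = +5 days.

5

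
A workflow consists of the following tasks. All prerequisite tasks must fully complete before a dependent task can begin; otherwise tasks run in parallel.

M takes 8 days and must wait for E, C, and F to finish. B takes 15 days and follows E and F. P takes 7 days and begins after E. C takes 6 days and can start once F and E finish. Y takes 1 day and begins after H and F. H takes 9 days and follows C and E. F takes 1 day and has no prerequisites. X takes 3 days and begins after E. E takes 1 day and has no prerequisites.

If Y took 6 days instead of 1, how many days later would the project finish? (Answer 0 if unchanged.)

5

Critical path before the change: F→C→H→Y = 1+6+9+1 = 17 giving 17 days.
Since Y is critical, the +5 change carries straight to that chain (now 22 days).
That remains the longest chain; total 22 days.
Change in finish: 22 − 17 = +5 days.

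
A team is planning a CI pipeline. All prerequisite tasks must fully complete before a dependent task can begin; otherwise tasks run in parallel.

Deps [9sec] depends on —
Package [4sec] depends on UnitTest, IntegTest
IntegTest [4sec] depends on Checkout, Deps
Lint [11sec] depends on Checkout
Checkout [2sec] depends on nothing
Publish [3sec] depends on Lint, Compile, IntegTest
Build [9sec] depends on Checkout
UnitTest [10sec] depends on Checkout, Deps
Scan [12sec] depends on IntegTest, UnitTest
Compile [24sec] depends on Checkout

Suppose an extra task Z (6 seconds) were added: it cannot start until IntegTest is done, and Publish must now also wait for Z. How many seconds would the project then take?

Originally the project takes 31 seconds.
With Z inserted, Publish now waits for max(Lint, Compile, IntegTest, Z).
New critical path: Deps→UnitTest→Scan = 9+10+12 = 31 ⇒ 31 seconds.

31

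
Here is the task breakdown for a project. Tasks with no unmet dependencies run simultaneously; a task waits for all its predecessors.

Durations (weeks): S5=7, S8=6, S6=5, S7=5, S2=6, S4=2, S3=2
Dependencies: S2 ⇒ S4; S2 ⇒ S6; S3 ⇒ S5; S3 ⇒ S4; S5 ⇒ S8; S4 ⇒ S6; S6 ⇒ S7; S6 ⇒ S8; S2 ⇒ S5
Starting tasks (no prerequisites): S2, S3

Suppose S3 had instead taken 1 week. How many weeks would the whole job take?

Critical path before the change: S2→S4→S6→S8 = 6+2+5+6 = 19 giving 19 weeks.
S3 is off the critical path — its longest chain is 15 weeks, giving 4 of slack.
The critical path is still S2→S4→S6→S8; finish is now 19 weeks.

19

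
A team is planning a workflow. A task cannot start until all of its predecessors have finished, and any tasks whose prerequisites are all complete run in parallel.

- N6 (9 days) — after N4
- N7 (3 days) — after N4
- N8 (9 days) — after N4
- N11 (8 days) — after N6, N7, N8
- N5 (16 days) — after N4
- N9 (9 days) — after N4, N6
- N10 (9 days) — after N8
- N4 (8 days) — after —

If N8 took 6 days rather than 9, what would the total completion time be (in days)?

26

The binding path is N4→N8→N10 = 8+9+9 = 26; finish at 26 days.
N8 lies on that path, so at 6 days the path becomes 23 days.
New critical path: N4→N6→N9 = 8+9+9 = 26 ⇒ 26 days.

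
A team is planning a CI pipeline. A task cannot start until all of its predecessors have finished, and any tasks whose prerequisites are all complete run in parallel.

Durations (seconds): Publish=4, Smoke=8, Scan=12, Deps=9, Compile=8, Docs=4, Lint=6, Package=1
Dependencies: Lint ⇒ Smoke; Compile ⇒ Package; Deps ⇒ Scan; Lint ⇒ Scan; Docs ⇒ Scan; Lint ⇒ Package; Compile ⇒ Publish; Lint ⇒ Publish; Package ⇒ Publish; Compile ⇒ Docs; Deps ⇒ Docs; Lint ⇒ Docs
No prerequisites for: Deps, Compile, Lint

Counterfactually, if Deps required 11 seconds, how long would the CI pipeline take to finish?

As given, the longest chain is Deps→Docs→Scan = 9+4+12 = 25, so the finish is 25 seconds.
Deps lies on that path, so at 11 seconds the path becomes 27 seconds.
The critical path is still Deps→Docs→Scan; finish is now 27 seconds.

27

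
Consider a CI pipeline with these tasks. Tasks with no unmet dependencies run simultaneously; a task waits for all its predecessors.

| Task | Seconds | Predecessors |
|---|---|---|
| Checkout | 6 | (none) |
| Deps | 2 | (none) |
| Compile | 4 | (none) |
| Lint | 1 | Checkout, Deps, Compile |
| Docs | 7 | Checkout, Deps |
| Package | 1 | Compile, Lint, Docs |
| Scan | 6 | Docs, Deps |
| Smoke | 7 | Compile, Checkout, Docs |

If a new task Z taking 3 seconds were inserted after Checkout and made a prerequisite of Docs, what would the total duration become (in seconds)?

23

Originally the plan takes 20 seconds.
With Z inserted, Docs now waits for max(Checkout, Deps, Z).
New critical path: Checkout→Z→Docs→Smoke = 6+3+7+7 = 23 ⇒ 23 seconds.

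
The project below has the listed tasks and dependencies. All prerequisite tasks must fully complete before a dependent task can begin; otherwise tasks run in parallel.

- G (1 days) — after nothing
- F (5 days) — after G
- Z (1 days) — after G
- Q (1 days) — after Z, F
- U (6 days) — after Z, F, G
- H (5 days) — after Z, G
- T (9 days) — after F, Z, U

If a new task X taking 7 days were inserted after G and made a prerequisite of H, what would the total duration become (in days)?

21

Originally the job takes 21 days.
With X inserted, H now waits for max(Z, G, X).
New critical path: G→F→U→T = 1+5+6+9 = 21 ⇒ 21 days.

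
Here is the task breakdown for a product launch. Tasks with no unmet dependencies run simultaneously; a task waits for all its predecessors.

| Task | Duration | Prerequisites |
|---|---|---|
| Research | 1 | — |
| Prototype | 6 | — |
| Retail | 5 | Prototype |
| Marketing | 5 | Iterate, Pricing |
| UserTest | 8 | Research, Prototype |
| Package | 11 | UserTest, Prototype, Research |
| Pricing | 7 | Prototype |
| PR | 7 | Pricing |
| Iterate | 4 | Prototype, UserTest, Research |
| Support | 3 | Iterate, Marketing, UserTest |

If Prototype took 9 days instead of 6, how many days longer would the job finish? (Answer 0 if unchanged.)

3

As given, the longest chain is Prototype→UserTest→Iterate→Marketing→Support = 6+8+4+5+3 = 26, so the finish is 26 days.
Prototype lies on that path, so at 9 days the path becomes 29 days.
No other chain overtakes it, so the finish is 29 days.
Change in finish: 29 − 26 = +3 days.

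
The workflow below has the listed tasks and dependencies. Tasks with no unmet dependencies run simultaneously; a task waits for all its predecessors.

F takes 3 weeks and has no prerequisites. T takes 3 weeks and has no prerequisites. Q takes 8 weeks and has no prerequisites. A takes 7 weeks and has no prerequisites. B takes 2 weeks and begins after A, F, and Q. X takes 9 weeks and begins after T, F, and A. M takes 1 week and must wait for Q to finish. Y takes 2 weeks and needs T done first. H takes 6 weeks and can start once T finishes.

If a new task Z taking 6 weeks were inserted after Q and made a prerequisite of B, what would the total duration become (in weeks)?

16

Originally the plan takes 16 weeks.
With Z inserted, B now waits for max(A, F, Q, Z).
New critical path: Q→Z→B = 8+6+2 = 16 ⇒ 16 weeks.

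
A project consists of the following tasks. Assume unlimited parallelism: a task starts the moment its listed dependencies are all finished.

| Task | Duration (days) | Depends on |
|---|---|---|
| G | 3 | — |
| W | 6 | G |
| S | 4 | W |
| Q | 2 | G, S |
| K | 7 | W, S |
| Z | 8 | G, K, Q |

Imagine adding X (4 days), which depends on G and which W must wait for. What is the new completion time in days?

32

Originally the job takes 28 days.
With X inserted, W now waits for max(G, X).
New critical path: G→X→W→S→K→Z = 3+4+6+4+7+8 = 32 ⇒ 32 days.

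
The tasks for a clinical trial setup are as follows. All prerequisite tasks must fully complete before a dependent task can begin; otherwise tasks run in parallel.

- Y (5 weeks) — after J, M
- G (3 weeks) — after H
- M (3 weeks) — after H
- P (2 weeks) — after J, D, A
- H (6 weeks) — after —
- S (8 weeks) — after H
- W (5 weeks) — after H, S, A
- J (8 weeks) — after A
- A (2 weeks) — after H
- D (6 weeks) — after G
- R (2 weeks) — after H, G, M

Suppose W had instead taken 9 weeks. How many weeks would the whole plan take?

Baseline: H→A→J→Y = 6+2+8+5 = 21 → 21 weeks.
W is off the critical path — its longest chain is 19 weeks, giving 2 of slack.
Now H→S→W = 6+8+9 = 23 is longest, so the finish becomes 23 weeks.

23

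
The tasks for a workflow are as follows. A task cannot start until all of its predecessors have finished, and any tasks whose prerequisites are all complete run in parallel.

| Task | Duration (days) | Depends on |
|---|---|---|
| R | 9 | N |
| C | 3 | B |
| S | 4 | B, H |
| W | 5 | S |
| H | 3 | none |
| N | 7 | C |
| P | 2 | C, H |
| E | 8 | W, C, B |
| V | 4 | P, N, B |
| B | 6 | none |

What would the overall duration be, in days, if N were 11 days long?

29

As given, the longest chain is B→C→N→R = 6+3+7+9 = 25, so the finish is 25 days.
Since N is critical, the +4 change carries straight to that chain (now 29 days).
The critical path is still B→C→N→R; finish is now 29 days.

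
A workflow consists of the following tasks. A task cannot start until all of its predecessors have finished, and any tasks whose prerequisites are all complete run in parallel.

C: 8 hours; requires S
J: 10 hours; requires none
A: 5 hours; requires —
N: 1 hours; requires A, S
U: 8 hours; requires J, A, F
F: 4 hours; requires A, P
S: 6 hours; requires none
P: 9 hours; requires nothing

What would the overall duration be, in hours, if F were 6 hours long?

The binding path is P→F→U = 9+4+8 = 21; finish at 21 hours.
F lies on that path, so at 6 hours the path becomes 23 hours.
The critical path is still P→F→U; finish is now 23 hours.

23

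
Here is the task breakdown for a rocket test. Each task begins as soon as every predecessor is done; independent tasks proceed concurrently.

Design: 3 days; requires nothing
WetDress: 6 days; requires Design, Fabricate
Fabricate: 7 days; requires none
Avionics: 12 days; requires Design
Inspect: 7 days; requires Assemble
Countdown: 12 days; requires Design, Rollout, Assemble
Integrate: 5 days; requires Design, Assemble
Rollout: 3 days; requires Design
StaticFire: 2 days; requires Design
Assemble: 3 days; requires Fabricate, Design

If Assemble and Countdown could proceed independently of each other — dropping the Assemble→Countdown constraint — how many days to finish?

18

Before: longest chain Fabricate→Assemble→Countdown = 7+3+12 = 22, finish 22.
Without Assemble→Countdown, Countdown's earliest start moves from 10 to 6.
New critical path: Design→Rollout→Countdown = 3+3+12 = 18 ⇒ 18 days.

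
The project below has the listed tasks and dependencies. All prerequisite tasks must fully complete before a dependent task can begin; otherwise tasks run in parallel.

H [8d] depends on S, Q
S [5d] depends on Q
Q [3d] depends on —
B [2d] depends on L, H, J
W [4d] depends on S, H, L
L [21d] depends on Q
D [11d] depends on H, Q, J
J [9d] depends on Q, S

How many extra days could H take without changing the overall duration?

Critical path: Q→S→J→D = 3+5+9+11 = 28, so the finish is 28 days.
H finishes as early as 16 and must finish by 17.
Float = 28 − 27 = 1.

1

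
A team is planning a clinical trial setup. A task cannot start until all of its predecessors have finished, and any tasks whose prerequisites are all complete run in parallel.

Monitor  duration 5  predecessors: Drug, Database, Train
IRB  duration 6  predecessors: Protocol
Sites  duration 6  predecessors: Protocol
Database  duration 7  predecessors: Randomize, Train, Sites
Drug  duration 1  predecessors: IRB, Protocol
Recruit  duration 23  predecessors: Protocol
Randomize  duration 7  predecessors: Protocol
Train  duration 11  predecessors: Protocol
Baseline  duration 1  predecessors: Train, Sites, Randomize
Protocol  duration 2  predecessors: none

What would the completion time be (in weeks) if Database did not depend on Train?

25

With the dependency in place, Protocol→Recruit = 2+23 = 25 sets the finish at 25 weeks.
Without Train→Database, Database's earliest start moves from 13 to 9.
After: Protocol→Recruit = 2+23 = 25 → 25 weeks.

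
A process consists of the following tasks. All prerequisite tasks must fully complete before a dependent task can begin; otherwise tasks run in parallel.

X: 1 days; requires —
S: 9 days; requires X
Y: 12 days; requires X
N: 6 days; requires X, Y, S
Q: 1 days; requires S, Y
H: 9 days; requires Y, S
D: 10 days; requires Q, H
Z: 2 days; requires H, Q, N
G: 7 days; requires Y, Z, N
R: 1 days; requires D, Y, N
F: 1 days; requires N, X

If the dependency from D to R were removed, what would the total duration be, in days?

32

With the dependency in place, X→Y→H→D→R = 1+12+9+10+1 = 33 sets the finish at 33 days.
Without D→R, R's earliest start moves from 32 to 19.
After: X→Y→H→D = 1+12+9+10 = 32 → 32 days.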